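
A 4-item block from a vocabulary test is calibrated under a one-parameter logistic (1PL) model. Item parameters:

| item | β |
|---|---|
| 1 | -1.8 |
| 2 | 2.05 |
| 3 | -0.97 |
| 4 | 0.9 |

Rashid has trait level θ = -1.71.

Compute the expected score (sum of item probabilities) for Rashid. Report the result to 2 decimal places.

P(θ) = 1 / (1 + exp(−(θ − β)))
P_1 = 1/(1+e^{-0.0900}) = 0.5225
P_2 = 1/(1+e^{3.7600}) = 0.0228
P_3 = 1/(1+e^{0.7400}) = 0.3230
P_4 = 1/(1+e^{2.6100}) = 0.0685
E[score] = 0.5225 + 0.0228 + 0.3230 + 0.0685 = 0.9367

0.94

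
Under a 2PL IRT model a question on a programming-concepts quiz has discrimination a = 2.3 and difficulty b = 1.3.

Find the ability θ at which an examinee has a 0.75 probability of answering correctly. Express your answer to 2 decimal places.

P(θ) = 1 / (1 + exp(−a(θ − b)))
logit = ln(0.7500/0.2500) = 1.0986
θ = b + logit/(a) = 1.3 + 1.0986/2.3000 = 1.7777

1.78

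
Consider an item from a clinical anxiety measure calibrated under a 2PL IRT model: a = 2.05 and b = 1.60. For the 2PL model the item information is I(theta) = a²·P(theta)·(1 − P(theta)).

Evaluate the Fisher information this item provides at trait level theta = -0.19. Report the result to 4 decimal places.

0.1019

P = 1/(1+e^{3.6695}) = 0.0249
P(1−P) = 0.0249 × 0.9751 = 0.0242
I = a² × P(1−P) = 2.05² × 0.0242 = 0.10186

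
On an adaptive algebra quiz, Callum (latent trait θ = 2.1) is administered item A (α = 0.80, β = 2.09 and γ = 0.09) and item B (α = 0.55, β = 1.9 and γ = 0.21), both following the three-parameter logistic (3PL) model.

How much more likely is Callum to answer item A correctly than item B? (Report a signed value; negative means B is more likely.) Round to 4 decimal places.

P(θ) = γ + (1 − γ) · 1 / (1 + exp(−α(θ − β)))
P_A = 0.5468
P_B = 0.6267
P_A − P_B = -0.0799

-0.0799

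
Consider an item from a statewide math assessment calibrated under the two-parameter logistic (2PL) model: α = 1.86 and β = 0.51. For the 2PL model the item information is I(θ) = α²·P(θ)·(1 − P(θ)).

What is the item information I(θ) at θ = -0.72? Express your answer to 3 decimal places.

0.289

P = 1/(1+e^{2.2878}) = 0.0921
P(1−P) = 0.0921 × 0.9079 = 0.0836
I = α² × P(1−P) = 1.86² × 0.0836 = 0.28939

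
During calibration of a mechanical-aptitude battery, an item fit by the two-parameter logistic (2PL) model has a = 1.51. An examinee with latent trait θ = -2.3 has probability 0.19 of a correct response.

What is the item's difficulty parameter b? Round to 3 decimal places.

P(θ) = 1 / (1 + exp(−a(θ − b)))
logit(0.19) = ln(0.19/0.81) = -1.4500
b = θ − logit/(a) = -2.3 − (-1.4500)/1.5100 = -1.3397

-1.340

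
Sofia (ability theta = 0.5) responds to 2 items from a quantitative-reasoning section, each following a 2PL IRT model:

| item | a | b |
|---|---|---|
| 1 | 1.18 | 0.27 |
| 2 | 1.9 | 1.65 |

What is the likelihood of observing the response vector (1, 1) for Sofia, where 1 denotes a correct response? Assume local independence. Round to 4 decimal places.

P(theta) = 1 / (1 + exp(−a(theta − b)))
P_1 = 1/(1+e^{-0.2714}) = 0.5674
P_2 = 1/(1+e^{2.1850}) = 0.1011
L = P_1 × P_2 = 0.5674 × 0.1011 = 0.05737

0.0574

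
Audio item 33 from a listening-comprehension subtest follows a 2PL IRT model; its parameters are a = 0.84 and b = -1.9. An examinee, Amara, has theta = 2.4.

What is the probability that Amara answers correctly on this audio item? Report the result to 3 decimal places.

0.974

P(theta) = 1 / (1 + exp(−a(theta − b)))
Exponent: 0.84 × (2.4 − (-1.9)) = 3.6120
1/(1 + e^{-3.6120}) = 0.9737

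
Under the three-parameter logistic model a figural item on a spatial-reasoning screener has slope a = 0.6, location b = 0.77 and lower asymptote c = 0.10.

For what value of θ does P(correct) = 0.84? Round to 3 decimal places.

3.322

P(θ) = c + (1 − c) · 1 / (1 + exp(−a(θ − b)))
Remove guessing floor: (0.84 − 0.10)/(1 − 0.10) = 0.8222
logit = ln(0.8222/0.1778) = 1.5315
θ = b + logit/(a) = 0.77 + 1.5315/0.6000 = 3.3225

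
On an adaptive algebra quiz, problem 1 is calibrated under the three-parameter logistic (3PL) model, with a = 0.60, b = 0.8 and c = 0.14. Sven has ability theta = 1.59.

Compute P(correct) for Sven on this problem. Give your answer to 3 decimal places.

P(theta) = c + (1 − c) · 1 / (1 + exp(−a(theta − b)))
Exponent: 0.60 × (1.59 − 0.8) = 0.4740
1/(1 + e^{-0.4740}) = 0.6163
P = 0.14 + 0.86 × 0.6163 = 0.6700

0.670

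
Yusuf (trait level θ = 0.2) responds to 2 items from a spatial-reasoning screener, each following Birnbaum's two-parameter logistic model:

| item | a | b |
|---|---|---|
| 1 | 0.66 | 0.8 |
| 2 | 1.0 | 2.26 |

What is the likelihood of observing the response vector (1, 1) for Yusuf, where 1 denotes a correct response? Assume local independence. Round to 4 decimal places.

P(θ) = 1 / (1 + exp(−a(θ − b)))
P_1 = 1/(1+e^{0.3960}) = 0.4023
P_2 = 1/(1+e^{2.0600}) = 0.1130
L = P_1 × P_2 = 0.4023 × 0.1130 = 0.04548

0.0455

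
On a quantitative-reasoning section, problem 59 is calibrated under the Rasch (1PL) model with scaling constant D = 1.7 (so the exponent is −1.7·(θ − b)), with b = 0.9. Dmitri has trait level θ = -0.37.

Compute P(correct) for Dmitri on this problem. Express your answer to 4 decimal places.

0.1035

P(θ) = 1 / (1 + exp(−D·(θ − b)))
Exponent: 1.7 × (-0.37 − 0.9) = -2.1590
1/(1 + e^{2.1590}) = 0.1035
P = 0.1035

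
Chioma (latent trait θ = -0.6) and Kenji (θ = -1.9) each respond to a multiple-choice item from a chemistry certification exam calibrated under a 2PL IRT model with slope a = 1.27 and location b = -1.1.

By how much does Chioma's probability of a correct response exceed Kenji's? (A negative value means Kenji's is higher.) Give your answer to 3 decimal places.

0.388

P(θ) = 1 / (1 + exp(−a(θ − b)))
P(Chioma) = 0.6536  [exponent 0.6350]
P(Kenji) = 0.2658  [exponent -1.0160]
Difference = 0.6536 − 0.2658 = 0.3878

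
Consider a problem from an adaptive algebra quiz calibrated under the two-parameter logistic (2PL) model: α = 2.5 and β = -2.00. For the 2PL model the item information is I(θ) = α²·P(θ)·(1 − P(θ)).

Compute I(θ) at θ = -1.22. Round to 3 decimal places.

0.681

P = 1/(1+e^{-1.9500}) = 0.8754
P(1−P) = 0.8754 × 0.1246 = 0.1090
I = α² × P(1−P) = 2.5² × 0.1090 = 0.68150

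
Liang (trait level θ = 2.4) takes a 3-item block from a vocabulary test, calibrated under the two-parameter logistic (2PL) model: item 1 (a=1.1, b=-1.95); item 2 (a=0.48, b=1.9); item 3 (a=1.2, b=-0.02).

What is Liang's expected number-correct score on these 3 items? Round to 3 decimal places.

P(θ) = 1 / (1 + exp(−a(θ − b)))
P_1 = 1/(1+e^{-4.7850}) = 0.9917
P_2 = 1/(1+e^{-0.2400}) = 0.5597
P_3 = 1/(1+e^{-2.9040}) = 0.9480
E[score] = 0.9917 + 0.5597 + 0.9480 = 2.4995

2.499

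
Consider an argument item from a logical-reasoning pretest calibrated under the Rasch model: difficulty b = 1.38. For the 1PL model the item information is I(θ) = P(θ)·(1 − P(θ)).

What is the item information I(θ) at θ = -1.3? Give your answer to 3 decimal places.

P = 1/(1+e^{2.6800}) = 0.0642
P(1−P) = 0.0642 × 0.9358 = 0.0600
I = P(1−P) = 0.06005

0.060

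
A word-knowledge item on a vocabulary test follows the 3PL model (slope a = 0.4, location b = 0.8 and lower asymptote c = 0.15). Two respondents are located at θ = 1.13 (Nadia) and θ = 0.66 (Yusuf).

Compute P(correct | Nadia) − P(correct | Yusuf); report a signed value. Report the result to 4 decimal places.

P(θ) = c + (1 − c) · 1 / (1 + exp(−a(θ − b)))
P(Nadia) = 0.6030  [exponent 0.1320]
P(Yusuf) = 0.5631  [exponent -0.0560]
Difference = 0.6030 − 0.5631 = 0.0399

0.0399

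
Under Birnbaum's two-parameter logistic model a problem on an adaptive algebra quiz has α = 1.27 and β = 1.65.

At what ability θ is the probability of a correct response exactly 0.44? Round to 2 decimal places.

P(θ) = 1 / (1 + exp(−α(θ − β)))
logit = ln(0.4400/0.5600) = -0.2412
θ = β + logit/(α) = 1.65 + (-0.2412)/1.2700 = 1.4601

1.46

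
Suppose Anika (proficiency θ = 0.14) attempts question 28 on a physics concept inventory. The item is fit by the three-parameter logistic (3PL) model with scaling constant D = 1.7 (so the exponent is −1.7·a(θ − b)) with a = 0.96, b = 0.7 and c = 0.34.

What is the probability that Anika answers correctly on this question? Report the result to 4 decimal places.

P(θ) = c + (1 − c) · 1 / (1 + exp(−D·a(θ − b)))
Exponent: 1.7 × 0.96 × (0.14 − 0.7) = -0.9139
1/(1 + e^{0.9139}) = 0.2862
P = 0.34 + 0.66 × 0.2862 = 0.5289

0.5289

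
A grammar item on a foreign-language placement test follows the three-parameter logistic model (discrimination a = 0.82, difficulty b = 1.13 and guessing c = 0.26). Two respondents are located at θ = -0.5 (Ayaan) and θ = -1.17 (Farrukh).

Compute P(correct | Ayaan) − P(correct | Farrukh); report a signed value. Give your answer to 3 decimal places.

P(θ) = c + (1 − c) · 1 / (1 + exp(−a(θ − b)))
P(Ayaan) = 0.4140  [exponent -1.3366]
P(Farrukh) = 0.3575  [exponent -1.8860]
Difference = 0.4140 − 0.3575 = 0.0565

0.057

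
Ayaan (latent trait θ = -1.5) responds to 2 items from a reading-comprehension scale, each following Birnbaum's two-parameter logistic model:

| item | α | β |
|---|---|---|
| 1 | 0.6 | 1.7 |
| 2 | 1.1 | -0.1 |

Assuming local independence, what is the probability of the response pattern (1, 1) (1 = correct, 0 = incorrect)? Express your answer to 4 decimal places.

0.0226

P(θ) = 1 / (1 + exp(−α(θ − β)))
P_1 = 1/(1+e^{1.9200}) = 0.1279
P_2 = 1/(1+e^{1.5400}) = 0.1765
L = P_1 × P_2 = 0.1279 × 0.1765 = 0.02257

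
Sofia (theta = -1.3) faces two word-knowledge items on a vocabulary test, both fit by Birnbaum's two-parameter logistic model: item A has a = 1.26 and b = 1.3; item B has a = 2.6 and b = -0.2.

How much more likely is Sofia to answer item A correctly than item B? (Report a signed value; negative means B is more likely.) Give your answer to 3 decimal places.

-0.018

P(theta) = 1 / (1 + exp(−a(theta − b)))
P_A = 0.0364
P_B = 0.0542
P_A − P_B = -0.0178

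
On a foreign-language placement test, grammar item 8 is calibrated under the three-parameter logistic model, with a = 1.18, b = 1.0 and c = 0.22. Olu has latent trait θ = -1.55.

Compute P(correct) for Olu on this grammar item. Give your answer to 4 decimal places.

P(θ) = c + (1 − c) · 1 / (1 + exp(−a(θ − b)))
Exponent: 1.18 × (-1.55 − 1.0) = -3.0090
1/(1 + e^{3.0090}) = 0.0470
P = 0.22 + 0.78 × 0.0470 = 0.2567

0.2567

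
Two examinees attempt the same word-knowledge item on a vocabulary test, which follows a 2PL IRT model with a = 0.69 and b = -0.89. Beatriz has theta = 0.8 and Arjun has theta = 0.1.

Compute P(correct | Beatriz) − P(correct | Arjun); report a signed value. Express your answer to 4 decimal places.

0.0980

P(theta) = 1 / (1 + exp(−a(theta − b)))
P(Beatriz) = 0.7624  [exponent 1.1661]
P(Arjun) = 0.6644  [exponent 0.6831]
Difference = 0.7624 − 0.6644 = 0.0980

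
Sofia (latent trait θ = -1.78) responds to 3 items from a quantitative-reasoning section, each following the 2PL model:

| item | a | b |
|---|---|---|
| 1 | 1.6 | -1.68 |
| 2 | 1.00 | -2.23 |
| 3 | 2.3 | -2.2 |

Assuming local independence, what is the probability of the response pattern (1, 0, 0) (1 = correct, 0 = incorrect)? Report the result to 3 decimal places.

0.049

P(θ) = 1 / (1 + exp(−a(θ − b)))
P_1 = 1/(1+e^{0.1600}) = 0.4601
P_2 = 1/(1+e^{-0.4500}) = 0.6106
P_3 = 1/(1+e^{-0.9660}) = 0.7243
L = P_1 × (1−P_2) × (1−P_3) = 0.4601 × 0.3894 × 0.2757 = 0.04938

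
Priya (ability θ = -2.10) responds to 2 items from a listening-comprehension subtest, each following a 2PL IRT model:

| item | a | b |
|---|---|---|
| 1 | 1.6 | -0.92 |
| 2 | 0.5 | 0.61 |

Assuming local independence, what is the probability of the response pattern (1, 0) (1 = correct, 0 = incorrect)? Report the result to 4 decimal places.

P(θ) = 1 / (1 + exp(−a(θ − b)))
P_1 = 1/(1+e^{1.8880}) = 0.1315
P_2 = 1/(1+e^{1.3550}) = 0.2051
L = P_1 × (1−P_2) = 0.1315 × 0.7949 = 0.10451

0.1045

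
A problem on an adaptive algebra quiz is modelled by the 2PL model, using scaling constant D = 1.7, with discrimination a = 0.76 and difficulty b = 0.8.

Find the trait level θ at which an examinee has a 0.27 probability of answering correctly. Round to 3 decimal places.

0.030

P(θ) = 1 / (1 + exp(−D·a(θ − b)))
logit = ln(0.2700/0.7300) = -0.9946
θ = b + logit/(1.7·a) = 0.8 + (-0.9946)/1.2920 = 0.0302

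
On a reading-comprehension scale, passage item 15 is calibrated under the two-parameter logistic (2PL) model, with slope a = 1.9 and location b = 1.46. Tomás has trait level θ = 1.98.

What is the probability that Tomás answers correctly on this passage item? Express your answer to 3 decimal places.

0.729

P(θ) = 1 / (1 + exp(−a(θ − b)))
Exponent: 1.9 × (1.98 − 1.46) = 0.9880
1/(1 + e^{-0.9880}) = 0.7287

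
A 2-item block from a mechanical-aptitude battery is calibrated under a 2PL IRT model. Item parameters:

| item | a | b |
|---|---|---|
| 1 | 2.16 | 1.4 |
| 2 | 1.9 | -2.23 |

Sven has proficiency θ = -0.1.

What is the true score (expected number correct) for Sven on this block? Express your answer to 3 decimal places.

P(θ) = 1 / (1 + exp(−a(θ − b)))
P_1 = 1/(1+e^{3.2400}) = 0.0377
P_2 = 1/(1+e^{-4.0470}) = 0.9828
E[score] = 0.0377 + 0.9828 = 1.0205

1.021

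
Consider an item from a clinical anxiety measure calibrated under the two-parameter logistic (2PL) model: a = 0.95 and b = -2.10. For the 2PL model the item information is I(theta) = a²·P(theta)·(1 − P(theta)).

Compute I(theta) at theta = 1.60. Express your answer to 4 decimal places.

0.0253

P = 1/(1+e^{-3.5150}) = 0.9711
P(1−P) = 0.9711 × 0.0289 = 0.0281
I = a² × P(1−P) = 0.95² × 0.0281 = 0.02532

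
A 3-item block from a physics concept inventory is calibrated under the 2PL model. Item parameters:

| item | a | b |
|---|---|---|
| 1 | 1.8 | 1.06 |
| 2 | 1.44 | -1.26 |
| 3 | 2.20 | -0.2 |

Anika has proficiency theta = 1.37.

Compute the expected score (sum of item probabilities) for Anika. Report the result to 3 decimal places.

P(theta) = 1 / (1 + exp(−a(theta − b)))
P_1 = 1/(1+e^{-0.5580}) = 0.6360
P_2 = 1/(1+e^{-3.7872}) = 0.9778
P_3 = 1/(1+e^{-3.4540}) = 0.9694
E[score] = 0.6360 + 0.9778 + 0.9694 = 2.5832

2.583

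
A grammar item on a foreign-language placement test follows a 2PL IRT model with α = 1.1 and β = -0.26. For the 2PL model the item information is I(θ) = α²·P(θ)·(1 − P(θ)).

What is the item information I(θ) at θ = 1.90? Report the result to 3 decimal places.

0.094

P = 1/(1+e^{-2.3760}) = 0.9150
P(1−P) = 0.9150 × 0.0850 = 0.0778
I = α² × P(1−P) = 1.1² × 0.0778 = 0.09413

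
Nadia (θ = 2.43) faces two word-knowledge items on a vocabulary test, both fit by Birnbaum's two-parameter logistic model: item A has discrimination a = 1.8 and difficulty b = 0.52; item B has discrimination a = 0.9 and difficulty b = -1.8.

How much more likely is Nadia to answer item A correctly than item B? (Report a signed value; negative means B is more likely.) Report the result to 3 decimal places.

-0.009

P(θ) = 1 / (1 + exp(−a(θ − b)))
P_A = 0.9689
P_B = 0.9783
P_A − P_B = -0.0094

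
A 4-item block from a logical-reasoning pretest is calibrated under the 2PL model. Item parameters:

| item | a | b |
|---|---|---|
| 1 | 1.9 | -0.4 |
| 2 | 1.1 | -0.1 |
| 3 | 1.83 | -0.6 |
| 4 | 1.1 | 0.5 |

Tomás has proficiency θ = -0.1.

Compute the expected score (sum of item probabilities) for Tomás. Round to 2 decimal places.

P(θ) = 1 / (1 + exp(−a(θ − b)))
P_1 = 1/(1+e^{-0.5700}) = 0.6388
P_2 = 1/(1+e^{0.0000}) = 0.5000
P_3 = 1/(1+e^{-0.9150}) = 0.7140
P_4 = 1/(1+e^{0.6600}) = 0.3407
E[score] = 0.6388 + 0.5000 + 0.7140 + 0.3407 = 2.1935

2.19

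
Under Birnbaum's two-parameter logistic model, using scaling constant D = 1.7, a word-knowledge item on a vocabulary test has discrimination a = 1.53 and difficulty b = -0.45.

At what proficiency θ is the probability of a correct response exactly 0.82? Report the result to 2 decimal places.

0.13

P(θ) = 1 / (1 + exp(−D·a(θ − b)))
logit = ln(0.8200/0.1800) = 1.5163
θ = b + logit/(1.7·a) = -0.45 + 1.5163/2.6010 = 0.1330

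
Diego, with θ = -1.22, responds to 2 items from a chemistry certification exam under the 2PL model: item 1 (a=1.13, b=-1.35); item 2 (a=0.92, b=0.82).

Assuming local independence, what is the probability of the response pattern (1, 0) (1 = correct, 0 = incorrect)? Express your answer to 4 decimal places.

P(θ) = 1 / (1 + exp(−a(θ − b)))
P_1 = 1/(1+e^{-0.1469}) = 0.5367
P_2 = 1/(1+e^{1.8768}) = 0.1328
L = P_1 × (1−P_2) = 0.5367 × 0.8672 = 0.46541

0.4654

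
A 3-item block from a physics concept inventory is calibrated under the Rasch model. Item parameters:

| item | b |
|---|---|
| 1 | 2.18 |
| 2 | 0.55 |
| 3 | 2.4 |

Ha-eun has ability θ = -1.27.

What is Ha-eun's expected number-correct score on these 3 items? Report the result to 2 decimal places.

P(θ) = 1 / (1 + exp(−(θ − b)))
P_1 = 1/(1+e^{3.4500}) = 0.0308
P_2 = 1/(1+e^{1.8200}) = 0.1394
P_3 = 1/(1+e^{3.6700}) = 0.0248
E[score] = 0.0308 + 0.1394 + 0.0248 = 0.1950

0.20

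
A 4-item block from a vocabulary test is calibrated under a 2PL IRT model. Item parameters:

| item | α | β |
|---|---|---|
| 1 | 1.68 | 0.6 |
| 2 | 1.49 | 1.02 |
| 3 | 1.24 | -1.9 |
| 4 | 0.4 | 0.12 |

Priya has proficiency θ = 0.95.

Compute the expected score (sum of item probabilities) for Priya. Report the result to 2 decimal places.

2.67

P(θ) = 1 / (1 + exp(−α(θ − β)))
P_1 = 1/(1+e^{-0.5880}) = 0.6429
P_2 = 1/(1+e^{0.1043}) = 0.4739
P_3 = 1/(1+e^{-3.5340}) = 0.9716
P_4 = 1/(1+e^{-0.3320}) = 0.5822
E[score] = 0.6429 + 0.4739 + 0.9716 + 0.5822 = 2.6707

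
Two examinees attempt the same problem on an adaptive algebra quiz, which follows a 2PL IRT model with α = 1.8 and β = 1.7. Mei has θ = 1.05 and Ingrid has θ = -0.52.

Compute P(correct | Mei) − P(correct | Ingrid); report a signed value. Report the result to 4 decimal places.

0.2188

P(θ) = 1 / (1 + exp(−α(θ − β)))
P(Mei) = 0.2369  [exponent -1.1700]
P(Ingrid) = 0.0181  [exponent -3.9960]
Difference = 0.2369 − 0.0181 = 0.2188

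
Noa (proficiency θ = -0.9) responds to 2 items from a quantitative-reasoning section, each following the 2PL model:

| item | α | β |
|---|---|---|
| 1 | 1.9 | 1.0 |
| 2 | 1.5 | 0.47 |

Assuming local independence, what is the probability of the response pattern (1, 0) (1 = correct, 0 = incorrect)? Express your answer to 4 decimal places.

P(θ) = 1 / (1 + exp(−α(θ − β)))
P_1 = 1/(1+e^{3.6100}) = 0.0263
P_2 = 1/(1+e^{2.0550}) = 0.1135
L = P_1 × (1−P_2) = 0.0263 × 0.8865 = 0.02335

0.0233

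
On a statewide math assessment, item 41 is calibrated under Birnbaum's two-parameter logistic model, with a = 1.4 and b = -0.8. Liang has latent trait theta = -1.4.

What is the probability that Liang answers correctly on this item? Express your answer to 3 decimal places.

P(theta) = 1 / (1 + exp(−a(theta − b)))
Exponent: 1.4 × (-1.4 − (-0.8)) = -0.8400
1/(1 + e^{0.8400}) = 0.3015

0.302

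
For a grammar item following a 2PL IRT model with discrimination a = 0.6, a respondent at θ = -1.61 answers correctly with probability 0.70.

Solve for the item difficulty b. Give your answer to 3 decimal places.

-3.022

P(θ) = 1 / (1 + exp(−a(θ − b)))
logit(0.70) = ln(0.70/0.30) = 0.8473
b = θ − logit/(a) = -1.61 − 0.8473/0.6000 = -3.0222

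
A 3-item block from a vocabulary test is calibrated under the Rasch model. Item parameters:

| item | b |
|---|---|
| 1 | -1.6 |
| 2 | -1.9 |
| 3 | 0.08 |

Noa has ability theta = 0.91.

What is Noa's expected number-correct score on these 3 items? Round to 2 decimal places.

2.56

P(theta) = 1 / (1 + exp(−(theta − b)))
P_1 = 1/(1+e^{-2.5100}) = 0.9248
P_2 = 1/(1+e^{-2.8100}) = 0.9432
P_3 = 1/(1+e^{-0.8300}) = 0.6964
E[score] = 0.9248 + 0.9432 + 0.6964 = 2.5644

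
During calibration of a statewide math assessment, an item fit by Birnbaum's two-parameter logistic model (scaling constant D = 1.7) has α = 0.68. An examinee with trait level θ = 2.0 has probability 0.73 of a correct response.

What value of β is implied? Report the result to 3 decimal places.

P(θ) = 1 / (1 + exp(−D·α(θ − β)))
logit(0.73) = ln(0.73/0.27) = 0.9946
β = θ − logit/(1.7·α) = 2.0 − 0.9946/1.1560 = 1.1396

1.140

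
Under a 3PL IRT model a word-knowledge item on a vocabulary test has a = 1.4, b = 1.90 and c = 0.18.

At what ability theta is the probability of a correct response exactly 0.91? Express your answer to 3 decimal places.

3.395

P(theta) = c + (1 − c) · 1 / (1 + exp(−a(theta − b)))
Remove guessing floor: (0.91 − 0.18)/(1 − 0.18) = 0.8902
logit = ln(0.8902/0.1098) = 2.0932
theta = b + logit/(a) = 1.90 + 2.0932/1.4000 = 3.3952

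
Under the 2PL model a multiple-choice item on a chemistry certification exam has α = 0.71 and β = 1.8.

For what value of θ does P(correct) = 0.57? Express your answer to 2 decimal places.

P(θ) = 1 / (1 + exp(−α(θ − β)))
logit = ln(0.5700/0.4300) = 0.2819
θ = β + logit/(α) = 1.8 + 0.2819/0.7100 = 2.1970

2.20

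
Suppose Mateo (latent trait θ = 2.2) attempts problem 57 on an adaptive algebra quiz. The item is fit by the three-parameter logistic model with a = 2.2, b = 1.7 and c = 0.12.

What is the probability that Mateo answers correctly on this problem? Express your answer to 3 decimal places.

P(θ) = c + (1 − c) · 1 / (1 + exp(−a(θ − b)))
Exponent: 2.2 × (2.2 − 1.7) = 1.1000
1/(1 + e^{-1.1000}) = 0.7503
P = 0.12 + 0.88 × 0.7503 = 0.7802

0.780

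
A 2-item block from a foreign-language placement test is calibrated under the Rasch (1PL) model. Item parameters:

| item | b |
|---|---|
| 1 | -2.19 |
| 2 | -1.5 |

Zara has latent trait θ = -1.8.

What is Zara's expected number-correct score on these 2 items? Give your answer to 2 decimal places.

1.02

P(θ) = 1 / (1 + exp(−(θ − b)))
P_1 = 1/(1+e^{-0.3900}) = 0.5963
P_2 = 1/(1+e^{0.3000}) = 0.4256
E[score] = 0.5963 + 0.4256 = 1.0218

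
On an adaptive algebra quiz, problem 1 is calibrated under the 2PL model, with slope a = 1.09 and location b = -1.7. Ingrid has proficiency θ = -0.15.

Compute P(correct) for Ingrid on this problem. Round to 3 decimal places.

P(θ) = 1 / (1 + exp(−a(θ − b)))
Exponent: 1.09 × (-0.15 − (-1.7)) = 1.6895
1/(1 + e^{-1.6895}) = 0.8442

0.844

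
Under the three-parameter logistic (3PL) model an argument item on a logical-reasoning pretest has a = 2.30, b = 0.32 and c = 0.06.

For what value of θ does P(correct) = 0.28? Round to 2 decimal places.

P(θ) = c + (1 − c) · 1 / (1 + exp(−a(θ − b)))
Remove guessing floor: (0.28 − 0.06)/(1 − 0.06) = 0.2340
logit = ln(0.2340/0.7660) = -1.1856
θ = b + logit/(a) = 0.32 + (-1.1856)/2.3000 = -0.1955

-0.20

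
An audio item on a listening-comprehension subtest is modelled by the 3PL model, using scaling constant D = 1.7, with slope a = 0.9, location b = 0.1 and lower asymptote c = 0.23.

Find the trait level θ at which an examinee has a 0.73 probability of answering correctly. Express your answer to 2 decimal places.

P(θ) = c + (1 − c) · 1 / (1 + exp(−D·a(θ − b)))
Remove guessing floor: (0.73 − 0.23)/(1 − 0.23) = 0.6494
logit = ln(0.6494/0.3506) = 0.6162
θ = b + logit/(1.7·a) = 0.1 + 0.6162/1.5300 = 0.5027

0.50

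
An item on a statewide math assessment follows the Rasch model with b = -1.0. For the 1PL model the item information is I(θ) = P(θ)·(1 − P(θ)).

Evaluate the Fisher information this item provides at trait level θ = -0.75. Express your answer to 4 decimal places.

P = 1/(1+e^{-0.2500}) = 0.5622
P(1−P) = 0.5622 × 0.4378 = 0.2461
I = P(1−P) = 0.24613

0.2461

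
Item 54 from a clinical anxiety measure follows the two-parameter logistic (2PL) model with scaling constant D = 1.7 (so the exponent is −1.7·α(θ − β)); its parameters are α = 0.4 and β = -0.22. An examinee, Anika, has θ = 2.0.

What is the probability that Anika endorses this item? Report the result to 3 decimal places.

0.819

P(θ) = 1 / (1 + exp(−D·α(θ − β)))
Exponent: 1.7 × 0.4 × (2.0 − (-0.22)) = 1.5096
1/(1 + e^{-1.5096}) = 0.8190
P = 0.8190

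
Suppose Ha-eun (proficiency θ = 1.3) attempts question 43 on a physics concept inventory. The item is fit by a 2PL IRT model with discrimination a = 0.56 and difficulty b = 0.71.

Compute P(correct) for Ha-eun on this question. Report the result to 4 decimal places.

P(θ) = 1 / (1 + exp(−a(θ − b)))
Exponent: 0.56 × (1.3 − 0.71) = 0.3304
1/(1 + e^{-0.3304}) = 0.5819

0.5819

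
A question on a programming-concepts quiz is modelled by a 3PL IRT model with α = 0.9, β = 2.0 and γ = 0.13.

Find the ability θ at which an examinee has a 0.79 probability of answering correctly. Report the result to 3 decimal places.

3.272

P(θ) = γ + (1 − γ) · 1 / (1 + exp(−α(θ − β)))
Remove guessing floor: (0.79 − 0.13)/(1 − 0.13) = 0.7586
logit = ln(0.7586/0.2414) = 1.1451
θ = β + logit/(α) = 2.0 + 1.1451/0.9000 = 3.2724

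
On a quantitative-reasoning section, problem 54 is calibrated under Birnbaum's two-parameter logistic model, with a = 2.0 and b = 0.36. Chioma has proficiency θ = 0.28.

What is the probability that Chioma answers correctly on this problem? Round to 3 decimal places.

0.460

P(θ) = 1 / (1 + exp(−a(θ − b)))
Exponent: 2.0 × (0.28 − 0.36) = -0.1600
1/(1 + e^{0.1600}) = 0.4601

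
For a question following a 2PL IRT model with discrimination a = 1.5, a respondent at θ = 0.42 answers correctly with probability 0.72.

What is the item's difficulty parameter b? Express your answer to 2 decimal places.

-0.21

P(θ) = 1 / (1 + exp(−a(θ − b)))
logit(0.72) = ln(0.72/0.28) = 0.9445
b = θ − logit/(a) = 0.42 − 0.9445/1.5000 = -0.2096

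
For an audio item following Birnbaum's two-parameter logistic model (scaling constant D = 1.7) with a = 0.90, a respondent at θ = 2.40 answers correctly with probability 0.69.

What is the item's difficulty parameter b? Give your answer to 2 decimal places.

1.88

P(θ) = 1 / (1 + exp(−D·a(θ − b)))
logit(0.69) = ln(0.69/0.31) = 0.8001
b = θ − logit/(1.7·a) = 2.40 − 0.8001/1.5300 = 1.8770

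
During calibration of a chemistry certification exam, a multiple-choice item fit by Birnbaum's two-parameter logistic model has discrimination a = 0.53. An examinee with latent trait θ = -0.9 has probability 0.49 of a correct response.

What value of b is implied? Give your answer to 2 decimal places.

-0.82

P(θ) = 1 / (1 + exp(−a(θ − b)))
logit(0.49) = ln(0.49/0.51) = -0.0400
b = θ − logit/(a) = -0.9 − (-0.0400)/0.5300 = -0.8245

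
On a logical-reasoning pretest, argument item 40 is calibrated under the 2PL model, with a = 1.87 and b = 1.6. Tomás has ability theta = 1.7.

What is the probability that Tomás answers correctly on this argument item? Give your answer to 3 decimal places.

0.547

P(theta) = 1 / (1 + exp(−a(theta − b)))
Exponent: 1.87 × (1.7 − 1.6) = 0.1870
1/(1 + e^{-0.1870}) = 0.5466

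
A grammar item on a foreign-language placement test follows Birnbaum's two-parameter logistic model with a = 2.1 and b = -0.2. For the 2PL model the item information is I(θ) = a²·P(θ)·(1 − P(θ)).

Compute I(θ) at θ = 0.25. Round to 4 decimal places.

0.8888

P = 1/(1+e^{-0.9450}) = 0.7201
P(1−P) = 0.7201 × 0.2799 = 0.2016
I = a² × P(1−P) = 2.1² × 0.2016 = 0.88885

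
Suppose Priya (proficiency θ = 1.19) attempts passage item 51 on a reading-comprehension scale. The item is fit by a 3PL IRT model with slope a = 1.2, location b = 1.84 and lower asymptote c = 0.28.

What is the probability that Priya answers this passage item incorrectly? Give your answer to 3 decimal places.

0.494

P(θ) = c + (1 − c) · 1 / (1 + exp(−a(θ − b)))
Exponent: 1.2 × (1.19 − 1.84) = -0.7800
1/(1 + e^{0.7800}) = 0.3143
P = 0.28 + 0.72 × 0.3143 = 0.5063
P(incorrect) = 1 − 0.5063 = 0.4937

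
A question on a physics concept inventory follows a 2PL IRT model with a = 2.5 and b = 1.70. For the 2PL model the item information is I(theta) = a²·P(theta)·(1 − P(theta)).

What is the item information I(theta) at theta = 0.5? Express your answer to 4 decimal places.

P = 1/(1+e^{3.0000}) = 0.0474
P(1−P) = 0.0474 × 0.9526 = 0.0452
I = a² × P(1−P) = 2.5² × 0.0452 = 0.28235

0.2824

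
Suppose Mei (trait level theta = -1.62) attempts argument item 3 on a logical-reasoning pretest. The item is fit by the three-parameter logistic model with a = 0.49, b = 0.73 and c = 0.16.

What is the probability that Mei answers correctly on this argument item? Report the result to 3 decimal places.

0.362

P(theta) = c + (1 − c) · 1 / (1 + exp(−a(theta − b)))
Exponent: 0.49 × (-1.62 − 0.73) = -1.1515
1/(1 + e^{1.1515}) = 0.2402
P = 0.16 + 0.84 × 0.2402 = 0.3618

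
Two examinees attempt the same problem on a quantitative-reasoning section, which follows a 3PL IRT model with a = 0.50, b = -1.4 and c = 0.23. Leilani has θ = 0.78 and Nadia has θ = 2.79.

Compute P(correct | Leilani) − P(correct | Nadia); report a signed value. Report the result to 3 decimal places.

P(θ) = c + (1 − c) · 1 / (1 + exp(−a(θ − b)))
P(Leilani) = 0.8063  [exponent 1.0900]
P(Nadia) = 0.9156  [exponent 2.0950]
Difference = 0.8063 − 0.9156 = -0.1094

-0.109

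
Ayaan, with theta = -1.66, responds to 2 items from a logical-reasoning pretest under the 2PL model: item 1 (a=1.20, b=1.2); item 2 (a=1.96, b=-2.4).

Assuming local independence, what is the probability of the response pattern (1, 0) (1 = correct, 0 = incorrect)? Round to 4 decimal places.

0.0059

P(theta) = 1 / (1 + exp(−a(theta − b)))
P_1 = 1/(1+e^{3.4320}) = 0.0313
P_2 = 1/(1+e^{-1.4504}) = 0.8101
L = P_1 × (1−P_2) = 0.0313 × 0.1899 = 0.00595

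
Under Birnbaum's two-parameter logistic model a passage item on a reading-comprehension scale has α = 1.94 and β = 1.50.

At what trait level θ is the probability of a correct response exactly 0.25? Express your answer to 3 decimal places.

P(θ) = 1 / (1 + exp(−α(θ − β)))
logit = ln(0.2500/0.7500) = -1.0986
θ = β + logit/(α) = 1.50 + (-1.0986)/1.9400 = 0.9337

0.934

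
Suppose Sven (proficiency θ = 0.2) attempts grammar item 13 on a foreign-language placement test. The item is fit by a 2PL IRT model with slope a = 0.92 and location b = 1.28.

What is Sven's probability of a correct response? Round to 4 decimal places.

0.2702

P(θ) = 1 / (1 + exp(−a(θ − b)))
Exponent: 0.92 × (0.2 − 1.28) = -0.9936
1/(1 + e^{0.9936}) = 0.2702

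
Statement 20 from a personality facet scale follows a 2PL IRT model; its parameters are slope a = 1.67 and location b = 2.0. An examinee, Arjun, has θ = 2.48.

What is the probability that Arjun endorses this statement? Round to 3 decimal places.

0.690

P(θ) = 1 / (1 + exp(−a(θ − b)))
Exponent: 1.67 × (2.48 − 2.0) = 0.8016
1/(1 + e^{-0.8016}) = 0.6903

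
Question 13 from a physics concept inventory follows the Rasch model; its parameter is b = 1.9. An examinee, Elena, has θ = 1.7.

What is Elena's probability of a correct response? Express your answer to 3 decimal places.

0.450

P(θ) = 1 / (1 + exp(−(θ − b)))
Exponent: (1.7 − 1.9) = -0.2000
1/(1 + e^{0.2000}) = 0.4502
P = 0.4502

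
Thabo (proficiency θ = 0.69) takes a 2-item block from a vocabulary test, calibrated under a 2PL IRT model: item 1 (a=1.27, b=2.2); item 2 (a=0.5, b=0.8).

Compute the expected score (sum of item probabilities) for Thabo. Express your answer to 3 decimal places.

0.614

P(θ) = 1 / (1 + exp(−a(θ − b)))
P_1 = 1/(1+e^{1.9177}) = 0.1281
P_2 = 1/(1+e^{0.0550}) = 0.4863
E[score] = 0.1281 + 0.4863 = 0.6144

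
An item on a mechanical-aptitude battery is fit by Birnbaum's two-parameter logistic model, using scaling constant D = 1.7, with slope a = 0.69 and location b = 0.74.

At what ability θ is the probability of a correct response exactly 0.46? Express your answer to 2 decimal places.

P(θ) = 1 / (1 + exp(−D·a(θ − b)))
logit = ln(0.4600/0.5400) = -0.1603
θ = b + logit/(1.7·a) = 0.74 + (-0.1603)/1.1730 = 0.6033

0.60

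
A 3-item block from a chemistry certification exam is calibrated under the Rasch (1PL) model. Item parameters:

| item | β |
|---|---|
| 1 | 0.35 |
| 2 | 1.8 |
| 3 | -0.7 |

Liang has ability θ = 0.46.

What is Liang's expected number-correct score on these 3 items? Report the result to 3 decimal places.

1.496

P(θ) = 1 / (1 + exp(−(θ − β)))
P_1 = 1/(1+e^{-0.1100}) = 0.5275
P_2 = 1/(1+e^{1.3400}) = 0.2075
P_3 = 1/(1+e^{-1.1600}) = 0.7613
E[score] = 0.5275 + 0.2075 + 0.7613 = 1.4963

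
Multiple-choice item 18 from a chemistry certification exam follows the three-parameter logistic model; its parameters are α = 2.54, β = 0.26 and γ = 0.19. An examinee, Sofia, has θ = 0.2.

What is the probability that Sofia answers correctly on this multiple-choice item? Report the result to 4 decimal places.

P(θ) = γ + (1 − γ) · 1 / (1 + exp(−α(θ − β)))
Exponent: 2.54 × (0.2 − 0.26) = -0.1524
1/(1 + e^{0.1524}) = 0.4620
P = 0.19 + 0.81 × 0.4620 = 0.5642

0.5642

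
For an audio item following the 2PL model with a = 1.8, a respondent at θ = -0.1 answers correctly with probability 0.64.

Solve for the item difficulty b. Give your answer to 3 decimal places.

-0.420

P(θ) = 1 / (1 + exp(−a(θ − b)))
logit(0.64) = ln(0.64/0.36) = 0.5754
b = θ − logit/(a) = -0.1 − 0.5754/1.8000 = -0.4196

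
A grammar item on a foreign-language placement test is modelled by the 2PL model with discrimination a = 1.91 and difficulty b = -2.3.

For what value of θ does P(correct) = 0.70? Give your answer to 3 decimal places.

-1.856

P(θ) = 1 / (1 + exp(−a(θ − b)))
logit = ln(0.7000/0.3000) = 0.8473
θ = b + logit/(a) = -2.3 + 0.8473/1.9100 = -1.8564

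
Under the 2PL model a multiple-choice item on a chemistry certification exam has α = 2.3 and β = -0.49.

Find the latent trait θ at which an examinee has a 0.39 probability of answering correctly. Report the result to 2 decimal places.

-0.68

P(θ) = 1 / (1 + exp(−α(θ − β)))
logit = ln(0.3900/0.6100) = -0.4473
θ = β + logit/(α) = -0.49 + (-0.4473)/2.3000 = -0.6845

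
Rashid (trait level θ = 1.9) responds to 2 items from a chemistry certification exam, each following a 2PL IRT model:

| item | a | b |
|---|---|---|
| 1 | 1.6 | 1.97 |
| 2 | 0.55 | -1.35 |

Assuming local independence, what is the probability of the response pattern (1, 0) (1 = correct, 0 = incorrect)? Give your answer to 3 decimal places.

P(θ) = 1 / (1 + exp(−a(θ − b)))
P_1 = 1/(1+e^{0.1120}) = 0.4720
P_2 = 1/(1+e^{-1.7875}) = 0.8566
L = P_1 × (1−P_2) = 0.4720 × 0.1434 = 0.06768

0.068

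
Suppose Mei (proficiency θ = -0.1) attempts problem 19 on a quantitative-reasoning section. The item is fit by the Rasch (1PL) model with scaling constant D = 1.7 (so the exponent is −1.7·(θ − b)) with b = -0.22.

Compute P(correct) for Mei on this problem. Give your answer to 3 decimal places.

0.551

P(θ) = 1 / (1 + exp(−D·(θ − b)))
Exponent: 1.7 × (-0.1 − (-0.22)) = 0.2040
1/(1 + e^{-0.2040}) = 0.5508
P = 0.5508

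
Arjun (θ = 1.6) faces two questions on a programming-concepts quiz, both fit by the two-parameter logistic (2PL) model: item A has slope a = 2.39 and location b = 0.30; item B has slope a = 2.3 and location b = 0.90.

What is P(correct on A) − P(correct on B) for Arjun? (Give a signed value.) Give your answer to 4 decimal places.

0.1238

P(θ) = 1 / (1 + exp(−a(θ − b)))
P_A = 0.9572
P_B = 0.8334
P_A − P_B = 0.1238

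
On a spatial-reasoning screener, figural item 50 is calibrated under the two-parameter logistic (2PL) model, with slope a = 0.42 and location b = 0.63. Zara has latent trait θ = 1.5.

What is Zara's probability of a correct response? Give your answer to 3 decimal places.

0.590

P(θ) = 1 / (1 + exp(−a(θ − b)))
Exponent: 0.42 × (1.5 − 0.63) = 0.3654
1/(1 + e^{-0.3654}) = 0.5903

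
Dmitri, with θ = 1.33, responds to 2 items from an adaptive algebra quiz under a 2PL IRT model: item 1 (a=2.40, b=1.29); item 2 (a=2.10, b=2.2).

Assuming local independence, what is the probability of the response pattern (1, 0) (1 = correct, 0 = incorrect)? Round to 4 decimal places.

P(θ) = 1 / (1 + exp(−a(θ − b)))
P_1 = 1/(1+e^{-0.0960}) = 0.5240
P_2 = 1/(1+e^{1.8270}) = 0.1386
L = P_1 × (1−P_2) = 0.5240 × 0.8614 = 0.45136

0.4514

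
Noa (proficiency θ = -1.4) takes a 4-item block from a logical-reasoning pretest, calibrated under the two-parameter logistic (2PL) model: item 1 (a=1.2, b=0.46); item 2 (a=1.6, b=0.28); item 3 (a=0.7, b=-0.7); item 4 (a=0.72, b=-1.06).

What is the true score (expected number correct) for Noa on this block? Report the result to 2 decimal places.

0.98

P(θ) = 1 / (1 + exp(−a(θ − b)))
P_1 = 1/(1+e^{2.2320}) = 0.0969
P_2 = 1/(1+e^{2.6880}) = 0.0637
P_3 = 1/(1+e^{0.4900}) = 0.3799
P_4 = 1/(1+e^{0.2448}) = 0.4391
E[score] = 0.0969 + 0.0637 + 0.3799 + 0.4391 = 0.9796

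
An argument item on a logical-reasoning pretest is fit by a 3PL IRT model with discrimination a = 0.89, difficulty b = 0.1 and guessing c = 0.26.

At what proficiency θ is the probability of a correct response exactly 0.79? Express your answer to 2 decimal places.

P(θ) = c + (1 − c) · 1 / (1 + exp(−a(θ − b)))
Remove guessing floor: (0.79 − 0.26)/(1 − 0.26) = 0.7162
logit = ln(0.7162/0.2838) = 0.9258
θ = b + logit/(a) = 0.1 + 0.9258/0.8900 = 1.1402

1.14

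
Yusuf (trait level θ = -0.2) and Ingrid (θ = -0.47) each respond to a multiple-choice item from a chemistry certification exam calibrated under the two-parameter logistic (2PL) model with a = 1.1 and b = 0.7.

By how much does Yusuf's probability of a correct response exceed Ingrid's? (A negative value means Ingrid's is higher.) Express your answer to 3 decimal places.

0.055

P(θ) = 1 / (1 + exp(−a(θ − b)))
P(Yusuf) = 0.2709  [exponent -0.9900]
P(Ingrid) = 0.2164  [exponent -1.2870]
Difference = 0.2709 − 0.2164 = 0.0546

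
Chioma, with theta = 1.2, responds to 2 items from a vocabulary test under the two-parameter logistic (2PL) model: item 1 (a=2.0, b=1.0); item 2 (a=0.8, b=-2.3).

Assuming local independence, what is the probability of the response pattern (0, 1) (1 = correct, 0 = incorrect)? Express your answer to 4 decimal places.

0.3783

P(theta) = 1 / (1 + exp(−a(theta − b)))
P_1 = 1/(1+e^{-0.4000}) = 0.5987
P_2 = 1/(1+e^{-2.8000}) = 0.9427
L = (1−P_1) × P_2 = 0.4013 × 0.9427 = 0.37831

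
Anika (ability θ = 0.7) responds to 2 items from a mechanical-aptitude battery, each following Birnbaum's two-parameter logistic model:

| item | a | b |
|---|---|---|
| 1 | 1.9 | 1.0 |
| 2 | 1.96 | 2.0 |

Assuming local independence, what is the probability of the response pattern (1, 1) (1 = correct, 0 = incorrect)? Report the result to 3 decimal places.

0.026

P(θ) = 1 / (1 + exp(−a(θ − b)))
P_1 = 1/(1+e^{0.5700}) = 0.3612
P_2 = 1/(1+e^{2.5480}) = 0.0726
L = P_1 × P_2 = 0.3612 × 0.0726 = 0.02621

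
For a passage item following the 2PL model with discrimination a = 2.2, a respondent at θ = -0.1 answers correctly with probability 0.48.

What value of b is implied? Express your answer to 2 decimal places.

-0.06

P(θ) = 1 / (1 + exp(−a(θ − b)))
logit(0.48) = ln(0.48/0.52) = -0.0800
b = θ − logit/(a) = -0.1 − (-0.0800)/2.2000 = -0.0636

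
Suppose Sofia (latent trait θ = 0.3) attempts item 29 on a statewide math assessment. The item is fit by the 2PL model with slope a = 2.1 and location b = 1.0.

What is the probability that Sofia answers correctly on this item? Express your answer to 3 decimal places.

P(θ) = 1 / (1 + exp(−a(θ − b)))
Exponent: 2.1 × (0.3 − 1.0) = -1.4700
1/(1 + e^{1.4700}) = 0.1869

0.187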